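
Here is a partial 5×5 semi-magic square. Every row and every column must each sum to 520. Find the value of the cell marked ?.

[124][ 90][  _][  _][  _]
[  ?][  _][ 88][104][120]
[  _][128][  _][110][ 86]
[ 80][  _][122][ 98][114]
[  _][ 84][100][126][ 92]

The remaining cell in row 4 is (4,2) = 520 − 414 = 106.
Row 5 must total 520; the given cells sum to 402, so (5,1) = 118.
Using column 2: 90 + 128 + 106 + 84 + ? → (2,2) = 520 − 408 = 112.
Column 4 needs 520; the known cells sum to 438, so (1,4) = 82.
Column 5 needs 520; the known cells sum to 412, so (1,5) = 108.
The remaining cell in row 1 is (1,3) = 520 − 404 = 116.
From row 2, 520 − (112 + 88 + 104 + 120) gives (2,1) = 96.

96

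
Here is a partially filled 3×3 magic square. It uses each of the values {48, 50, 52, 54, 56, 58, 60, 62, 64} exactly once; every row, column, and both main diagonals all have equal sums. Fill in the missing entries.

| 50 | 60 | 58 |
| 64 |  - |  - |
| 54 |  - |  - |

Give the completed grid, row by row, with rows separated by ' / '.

The 9 entries sum to 504, so each line sums to 504/3 = 168.
Anti-diagonal: 58 + 54 + ? = 168, so (2,2) = 56.
Row 2 must total 168; the given cells sum to 120, so (2,3) = 48.
Column 2 needs 168; the known cells sum to 116, so (3,2) = 52.
Column 3 needs 168; the known cells sum to 106, so (3,3) = 62.

50 60 58 / 64 56 48 / 54 52 62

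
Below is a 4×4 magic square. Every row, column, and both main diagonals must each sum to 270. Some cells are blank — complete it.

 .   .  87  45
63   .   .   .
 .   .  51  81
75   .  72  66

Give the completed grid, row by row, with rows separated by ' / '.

From row 4, 270 − (75 + 72 + 66) gives (4,2) = 57.
The remaining cell in column 3 is (2,3) = 270 − 210 = 60.
From column 4, 270 − (45 + 81 + 66) gives (2,4) = 78.
From anti-diagonal, 270 − (45 + 60 + 75) gives (3,2) = 90.
Using row 2: 63 + 60 + 78 + ? → (2,2) = 270 − 201 = 69.
From row 3, 270 − (90 + 51 + 81) gives (3,1) = 48.
Column 1 must total 270; the given cells sum to 186, so (1,1) = 84.
From column 2, 270 − (69 + 90 + 57) gives (1,2) = 54.

84 54 87 45 / 63 69 60 78 / 48 90 51 81 / 75 57 72 66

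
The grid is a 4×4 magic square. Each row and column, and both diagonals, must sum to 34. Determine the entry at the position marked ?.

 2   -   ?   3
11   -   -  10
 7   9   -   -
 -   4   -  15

13

Column 1 must total 34; the given cells sum to 20, so (4,1) = 14.
Column 4 must total 34; the given cells sum to 28, so (3,4) = 6.
Anti-diagonal needs 34; the known cells sum to 26, so (2,3) = 8.
The remaining cell in row 2 is (2,2) = 34 − 29 = 5.
From row 3, 34 − (7 + 9 + 6) gives (3,3) = 12.
Using row 4: 14 + 4 + 15 + ? → (4,3) = 34 − 33 = 1.
From column 2, 34 − (5 + 9 + 4) gives (1,2) = 16.
From column 3, 34 − (8 + 12 + 1) gives (1,3) = 13.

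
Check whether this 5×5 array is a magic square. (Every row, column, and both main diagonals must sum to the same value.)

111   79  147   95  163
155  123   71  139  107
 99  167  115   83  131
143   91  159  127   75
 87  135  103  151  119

Row 1: 111 + 79 + 147 + 95 + 163 = 595.
Row 2: 155 + 123 + 71 + 139 + 107 = 595.
Row 3: 99 + 167 + 115 + 83 + 131 = 595.
Row 4: 143 + 91 + 159 + 127 + 75 = 595.
Row 5: 87 + 135 + 103 + 151 + 119 = 595.
Column 1: 111 + 155 + 99 + 143 + 87 = 595.
Column 2: 79 + 123 + 167 + 91 + 135 = 595.
Column 3: 147 + 71 + 115 + 159 + 103 = 595.
Column 4: 95 + 139 + 83 + 127 + 151 = 595.
Column 5: 163 + 107 + 131 + 75 + 119 = 595.
Main diagonal: 111 + 123 + 115 + 127 + 119 = 595.
Anti-diagonal: 163 + 139 + 115 + 91 + 87 = 595.
All lines sum to 595.

Yes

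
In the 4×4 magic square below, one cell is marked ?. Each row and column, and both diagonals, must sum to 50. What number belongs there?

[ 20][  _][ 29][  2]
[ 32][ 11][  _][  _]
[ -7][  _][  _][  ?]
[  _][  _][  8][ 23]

35

Row 1 needs 50; the known cells sum to 51, so (1,2) = -1.
Using column 1: 20 + 32 + (-7) + ? → (4,1) = 50 − 45 = 5.
Using main diagonal: 20 + 11 + 23 + ? → (3,3) = 50 − 54 = -4.
Using row 4: 5 + 8 + 23 + ? → (4,2) = 50 − 36 = 14.
Column 2: -1 + 11 + 14 + ? = 50, so (3,2) = 26.
Column 3: 29 + (-4) + 8 + ? = 50, so (2,3) = 17.
From row 2, 50 − (32 + 11 + 17) gives (2,4) = -10.
The remaining cell in row 3 is (3,4) = 50 − 15 = 35.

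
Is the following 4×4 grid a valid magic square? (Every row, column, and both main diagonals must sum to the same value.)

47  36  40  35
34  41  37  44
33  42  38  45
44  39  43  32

No — column 1 sums to 158 but row 2 sums to 156.

Row 1: 47 + 36 + 40 + 35 = 158.
Row 2: 34 + 41 + 37 + 44 = 156.
Row 3: 33 + 42 + 38 + 45 = 158.
Row 4: 44 + 39 + 43 + 32 = 158.
Column 1: 47 + 34 + 33 + 44 = 158.
Column 2: 36 + 41 + 42 + 39 = 158.
Column 3: 40 + 37 + 38 + 43 = 158.
Column 4: 35 + 44 + 45 + 32 = 156.
Main diagonal: 47 + 41 + 38 + 32 = 158.
Anti-diagonal: 35 + 37 + 42 + 44 = 158.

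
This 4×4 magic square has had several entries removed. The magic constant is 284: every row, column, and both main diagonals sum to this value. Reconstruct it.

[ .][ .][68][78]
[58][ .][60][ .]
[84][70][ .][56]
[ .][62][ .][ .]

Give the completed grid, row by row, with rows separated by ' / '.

66 72 68 78 / 58 80 60 86 / 84 70 74 56 / 76 62 82 64

Row 3 must total 284; the given cells sum to 210, so (3,3) = 74.
The remaining cell in column 3 is (4,3) = 284 − 202 = 82.
Anti-diagonal: 78 + 60 + 70 + ? = 284, so (4,1) = 76.
Row 4 needs 284; the known cells sum to 220, so (4,4) = 64.
Column 1 needs 284; the known cells sum to 218, so (1,1) = 66.
Column 4 needs 284; the known cells sum to 198, so (2,4) = 86.
From main diagonal, 284 − (66 + 74 + 64) gives (2,2) = 80.
Row 1: 66 + 68 + 78 + ? = 284, so (1,2) = 72.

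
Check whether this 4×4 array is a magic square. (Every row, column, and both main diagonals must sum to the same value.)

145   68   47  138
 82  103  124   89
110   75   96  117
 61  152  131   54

Yes

Row 1: 145 + 68 + 47 + 138 = 398.
Row 2: 82 + 103 + 124 + 89 = 398.
Row 3: 110 + 75 + 96 + 117 = 398.
Row 4: 61 + 152 + 131 + 54 = 398.
Column 1: 145 + 82 + 110 + 61 = 398.
Column 2: 68 + 103 + 75 + 152 = 398.
Column 3: 47 + 124 + 96 + 131 = 398.
Column 4: 138 + 89 + 117 + 54 = 398.
Main diagonal: 145 + 103 + 96 + 54 = 398.
Anti-diagonal: 138 + 124 + 75 + 61 = 398.
All lines sum to 398.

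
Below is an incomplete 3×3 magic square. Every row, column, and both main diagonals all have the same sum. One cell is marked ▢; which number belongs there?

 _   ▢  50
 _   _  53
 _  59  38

35

Column 3 is complete and sums to 141; that is the magic constant.
Row 3: 59 + 38 + ? = 141, so (3,1) = 44.
Anti-diagonal must total 141; the given cells sum to 94, so (2,2) = 47.
Row 2 must total 141; the given cells sum to 100, so (2,1) = 41.
Column 1: 41 + 44 + ? = 141, so (1,1) = 56.
The remaining cell in column 2 is (1,2) = 141 − 106 = 35.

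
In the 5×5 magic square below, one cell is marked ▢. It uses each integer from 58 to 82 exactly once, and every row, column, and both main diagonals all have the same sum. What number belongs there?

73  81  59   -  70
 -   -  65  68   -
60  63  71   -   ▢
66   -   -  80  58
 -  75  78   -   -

82

The entries are 58 through 82, which sum to 1750, so each line sums to 1750/5 = 350.
Using row 1: 73 + 81 + 59 + 70 + ? → (1,4) = 350 − 283 = 67.
The remaining cell in column 3 is (4,3) = 350 − 273 = 77.
Row 4: 66 + 77 + 80 + 58 + ? = 350, so (4,2) = 69.
From column 2, 350 − (81 + 63 + 69 + 75) gives (2,2) = 62.
From main diagonal, 350 − (73 + 62 + 71 + 80) gives (5,5) = 64.
Using anti-diagonal: 70 + 68 + 71 + 69 + ? → (5,1) = 350 − 278 = 72.
Row 5: 72 + 75 + 78 + 64 + ? = 350, so (5,4) = 61.
From column 1, 350 − (73 + 60 + 66 + 72) gives (2,1) = 79.
Using column 4: 67 + 68 + 80 + 61 + ? → (3,4) = 350 − 276 = 74.
Row 2: 79 + 62 + 65 + 68 + ? = 350, so (2,5) = 76.
Row 3: 60 + 63 + 71 + 74 + ? = 350, so (3,5) = 82.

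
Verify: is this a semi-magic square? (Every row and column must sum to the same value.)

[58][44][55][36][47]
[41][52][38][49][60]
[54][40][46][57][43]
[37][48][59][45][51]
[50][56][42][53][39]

Yes

Row 1: 58 + 44 + 55 + 36 + 47 = 240.
Row 2: 41 + 52 + 38 + 49 + 60 = 240.
Row 3: 54 + 40 + 46 + 57 + 43 = 240.
Row 4: 37 + 48 + 59 + 45 + 51 = 240.
Row 5: 50 + 56 + 42 + 53 + 39 = 240.
Column 1: 58 + 41 + 54 + 37 + 50 = 240.
Column 2: 44 + 52 + 40 + 48 + 56 = 240.
Column 3: 55 + 38 + 46 + 59 + 42 = 240.
Column 4: 36 + 49 + 57 + 45 + 53 = 240.
Column 5: 47 + 60 + 43 + 51 + 39 = 240.
All lines sum to 240.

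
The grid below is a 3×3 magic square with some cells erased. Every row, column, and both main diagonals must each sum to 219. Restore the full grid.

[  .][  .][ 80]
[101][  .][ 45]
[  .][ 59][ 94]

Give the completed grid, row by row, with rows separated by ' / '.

52 87 80 / 101 73 45 / 66 59 94

Using row 2: 101 + 45 + ? → (2,2) = 219 − 146 = 73.
The remaining cell in row 3 is (3,1) = 219 − 153 = 66.
The remaining cell in column 1 is (1,1) = 219 − 167 = 52.
From column 2, 219 − (73 + 59) gives (1,2) = 87.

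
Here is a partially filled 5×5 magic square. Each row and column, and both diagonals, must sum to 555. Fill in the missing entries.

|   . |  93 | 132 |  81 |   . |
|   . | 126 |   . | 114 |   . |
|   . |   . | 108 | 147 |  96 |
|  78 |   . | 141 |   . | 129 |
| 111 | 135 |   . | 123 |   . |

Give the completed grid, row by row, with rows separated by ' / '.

144 93 132 81 105 / 102 126 75 114 138 / 120 84 108 147 96 / 78 117 141 90 129 / 111 135 99 123 87

Column 4 needs 555; the known cells sum to 465, so (4,4) = 90.
From row 4, 555 − (78 + 141 + 90 + 129) gives (4,2) = 117.
The remaining cell in column 2 is (3,2) = 555 − 471 = 84.
Anti-diagonal must total 555; the given cells sum to 450, so (1,5) = 105.
The remaining cell in row 1 is (1,1) = 555 − 411 = 144.
Row 3 needs 555; the known cells sum to 435, so (3,1) = 120.
Column 1: 144 + 120 + 78 + 111 + ? = 555, so (2,1) = 102.
The remaining cell in main diagonal is (5,5) = 555 − 468 = 87.
From row 5, 555 − (111 + 135 + 123 + 87) gives (5,3) = 99.
The remaining cell in column 3 is (2,3) = 555 − 480 = 75.
Column 5 needs 555; the known cells sum to 417, so (2,5) = 138.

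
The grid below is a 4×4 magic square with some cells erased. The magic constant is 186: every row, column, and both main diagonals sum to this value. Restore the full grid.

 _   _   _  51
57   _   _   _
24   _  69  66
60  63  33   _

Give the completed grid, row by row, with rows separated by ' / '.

45 54 36 51 / 57 42 48 39 / 24 27 69 66 / 60 63 33 30

Row 3 must total 186; the given cells sum to 159, so (3,2) = 27.
Row 4: 60 + 63 + 33 + ? = 186, so (4,4) = 30.
Column 1 must total 186; the given cells sum to 141, so (1,1) = 45.
Column 4 must total 186; the given cells sum to 147, so (2,4) = 39.
The remaining cell in main diagonal is (2,2) = 186 − 144 = 42.
The remaining cell in anti-diagonal is (2,3) = 186 − 138 = 48.
From column 2, 186 − (42 + 27 + 63) gives (1,2) = 54.
From column 3, 186 − (48 + 69 + 33) gives (1,3) = 36.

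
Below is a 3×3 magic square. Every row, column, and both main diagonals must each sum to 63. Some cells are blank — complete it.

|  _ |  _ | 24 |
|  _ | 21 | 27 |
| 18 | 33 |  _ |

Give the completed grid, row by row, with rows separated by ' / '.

Using row 2: 21 + 27 + ? → (2,1) = 63 − 48 = 15.
From row 3, 63 − (18 + 33) gives (3,3) = 12.
The remaining cell in column 1 is (1,1) = 63 − 33 = 30.
Using column 2: 21 + 33 + ? → (1,2) = 63 − 54 = 9.

30 9 24 / 15 21 27 / 18 33 12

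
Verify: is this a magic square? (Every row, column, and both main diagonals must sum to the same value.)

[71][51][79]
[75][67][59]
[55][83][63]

Row 1: 71 + 51 + 79 = 201.
Row 2: 75 + 67 + 59 = 201.
Row 3: 55 + 83 + 63 = 201.
Column 1: 71 + 75 + 55 = 201.
Column 2: 51 + 67 + 83 = 201.
Column 3: 79 + 59 + 63 = 201.
Main diagonal: 71 + 67 + 63 = 201.
Anti-diagonal: 79 + 67 + 55 = 201.
All lines sum to 201.

Yes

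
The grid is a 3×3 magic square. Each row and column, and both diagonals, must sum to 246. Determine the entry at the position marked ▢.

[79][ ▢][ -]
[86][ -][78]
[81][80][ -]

Row 2 needs 246; the known cells sum to 164, so (2,2) = 82.
Row 3: 81 + 80 + ? = 246, so (3,3) = 85.
Using column 2: 82 + 80 + ? → (1,2) = 246 − 162 = 84.

84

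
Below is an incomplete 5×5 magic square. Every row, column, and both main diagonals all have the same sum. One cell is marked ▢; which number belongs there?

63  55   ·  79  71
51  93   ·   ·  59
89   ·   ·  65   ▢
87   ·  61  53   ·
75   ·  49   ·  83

57

Column 1 is complete and sums to 365; that is the magic constant.
From row 1, 365 − (63 + 55 + 79 + 71) gives (1,3) = 97.
Main diagonal needs 365; the known cells sum to 292, so (3,3) = 73.
From column 3, 365 − (97 + 73 + 61 + 49) gives (2,3) = 85.
Row 2 needs 365; the known cells sum to 288, so (2,4) = 77.
From column 4, 365 − (79 + 77 + 65 + 53) gives (5,4) = 91.
The remaining cell in anti-diagonal is (4,2) = 365 − 296 = 69.
Using row 4: 87 + 69 + 61 + 53 + ? → (4,5) = 365 − 270 = 95.
Row 5 needs 365; the known cells sum to 298, so (5,2) = 67.
Column 2 needs 365; the known cells sum to 284, so (3,2) = 81.
Column 5 must total 365; the given cells sum to 308, so (3,5) = 57.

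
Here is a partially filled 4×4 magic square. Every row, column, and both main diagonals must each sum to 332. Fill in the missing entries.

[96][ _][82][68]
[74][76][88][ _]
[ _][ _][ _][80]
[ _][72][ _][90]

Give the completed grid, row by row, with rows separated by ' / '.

Row 1: 96 + 82 + 68 + ? = 332, so (1,2) = 86.
The remaining cell in row 2 is (2,4) = 332 − 238 = 94.
Column 2: 86 + 76 + 72 + ? = 332, so (3,2) = 98.
The remaining cell in main diagonal is (3,3) = 332 − 262 = 70.
Anti-diagonal must total 332; the given cells sum to 254, so (4,1) = 78.
The remaining cell in row 3 is (3,1) = 332 − 248 = 84.
Row 4 needs 332; the known cells sum to 240, so (4,3) = 92.

96 86 82 68 / 74 76 88 94 / 84 98 70 80 / 78 72 92 90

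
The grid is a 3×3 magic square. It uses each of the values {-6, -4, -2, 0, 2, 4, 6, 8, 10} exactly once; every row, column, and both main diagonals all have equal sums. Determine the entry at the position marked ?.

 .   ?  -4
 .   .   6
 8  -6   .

The 9 entries sum to 18, so each line sums to 18/3 = 6.
Row 3 must total 6; the given cells sum to 2, so (3,3) = 4.
The remaining cell in anti-diagonal is (2,2) = 6 − 4 = 2.
Using row 2: 2 + 6 + ? → (2,1) = 6 − 8 = -2.
From column 1, 6 − (-2 + 8) gives (1,1) = 0.
Column 2 needs 6; the known cells sum to -4, so (1,2) = 10.

10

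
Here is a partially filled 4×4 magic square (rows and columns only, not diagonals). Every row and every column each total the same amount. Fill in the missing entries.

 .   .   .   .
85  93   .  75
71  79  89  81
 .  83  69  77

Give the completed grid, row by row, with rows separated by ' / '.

73 65 95 87 / 85 93 67 75 / 71 79 89 81 / 91 83 69 77

Row 3 is already complete: 71 + 79 + 89 + 81 = 320, so that is the magic constant.
Row 2 must total 320; the given cells sum to 253, so (2,3) = 67.
The remaining cell in row 4 is (4,1) = 320 − 229 = 91.
From column 1, 320 − (85 + 71 + 91) gives (1,1) = 73.
Using column 2: 93 + 79 + 83 + ? → (1,2) = 320 − 255 = 65.
Column 3 needs 320; the known cells sum to 225, so (1,3) = 95.
From column 4, 320 − (75 + 81 + 77) gives (1,4) = 87.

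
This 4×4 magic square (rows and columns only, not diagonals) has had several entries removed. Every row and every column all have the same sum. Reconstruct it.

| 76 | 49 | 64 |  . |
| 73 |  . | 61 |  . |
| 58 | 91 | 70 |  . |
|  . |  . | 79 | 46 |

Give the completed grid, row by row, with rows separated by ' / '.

76 49 64 85 / 73 52 61 88 / 58 91 70 55 / 67 82 79 46

Column 3 is already complete: 64 + 61 + 70 + 79 = 274, so that is the magic constant.
Row 1: 76 + 49 + 64 + ? = 274, so (1,4) = 85.
From row 3, 274 − (58 + 91 + 70) gives (3,4) = 55.
From column 1, 274 − (76 + 73 + 58) gives (4,1) = 67.
Column 4 needs 274; the known cells sum to 186, so (2,4) = 88.
The remaining cell in row 2 is (2,2) = 274 − 222 = 52.
Using row 4: 67 + 79 + 46 + ? → (4,2) = 274 − 192 = 82.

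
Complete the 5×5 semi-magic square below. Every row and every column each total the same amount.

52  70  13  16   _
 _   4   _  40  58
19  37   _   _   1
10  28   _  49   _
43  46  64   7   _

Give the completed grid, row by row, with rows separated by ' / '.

52 70 13 16 34 / 61 4 22 40 58 / 19 37 55 73 1 / 10 28 31 49 67 / 43 46 64 7 25

Column 2 is already complete: 70 + 4 + 37 + 28 + 46 = 185, so that is the magic constant.
Row 1: 52 + 70 + 13 + 16 + ? = 185, so (1,5) = 34.
From row 5, 185 − (43 + 46 + 64 + 7) gives (5,5) = 25.
From column 1, 185 − (52 + 19 + 10 + 43) gives (2,1) = 61.
The remaining cell in column 4 is (3,4) = 185 − 112 = 73.
Using column 5: 34 + 58 + 1 + 25 + ? → (4,5) = 185 − 118 = 67.
Row 2: 61 + 4 + 40 + 58 + ? = 185, so (2,3) = 22.
Row 3: 19 + 37 + 73 + 1 + ? = 185, so (3,3) = 55.
From row 4, 185 − (10 + 28 + 49 + 67) gives (4,3) = 31.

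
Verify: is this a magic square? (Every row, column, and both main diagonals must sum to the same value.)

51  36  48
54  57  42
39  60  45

Row 1: 51 + 36 + 48 = 135.
Row 2: 54 + 57 + 42 = 153.
Row 3: 39 + 60 + 45 = 144.
Column 1: 51 + 54 + 39 = 144.
Column 2: 36 + 57 + 60 = 153.
Column 3: 48 + 42 + 45 = 135.
Main diagonal: 51 + 57 + 45 = 153.
Anti-diagonal: 48 + 57 + 39 = 144.

No — column 3 sums to 135 but main diagonal sums to 153.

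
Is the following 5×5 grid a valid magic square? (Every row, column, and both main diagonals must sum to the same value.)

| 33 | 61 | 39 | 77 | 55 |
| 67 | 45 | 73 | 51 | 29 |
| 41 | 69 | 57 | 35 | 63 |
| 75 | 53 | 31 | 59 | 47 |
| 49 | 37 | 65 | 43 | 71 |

Row 1: 33 + 61 + 39 + 77 + 55 = 265.
Row 2: 67 + 45 + 73 + 51 + 29 = 265.
Row 3: 41 + 69 + 57 + 35 + 63 = 265.
Row 4: 75 + 53 + 31 + 59 + 47 = 265.
Row 5: 49 + 37 + 65 + 43 + 71 = 265.
Column 1: 33 + 67 + 41 + 75 + 49 = 265.
Column 2: 61 + 45 + 69 + 53 + 37 = 265.
Column 3: 39 + 73 + 57 + 31 + 65 = 265.
Column 4: 77 + 51 + 35 + 59 + 43 = 265.
Column 5: 55 + 29 + 63 + 47 + 71 = 265.
Main diagonal: 33 + 45 + 57 + 59 + 71 = 265.
Anti-diagonal: 55 + 51 + 57 + 53 + 49 = 265.
All lines sum to 265.

Yes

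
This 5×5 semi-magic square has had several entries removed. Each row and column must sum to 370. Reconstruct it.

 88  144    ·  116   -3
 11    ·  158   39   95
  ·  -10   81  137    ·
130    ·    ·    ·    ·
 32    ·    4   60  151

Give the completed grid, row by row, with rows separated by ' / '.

The remaining cell in row 1 is (1,3) = 370 − 345 = 25.
Row 2 needs 370; the known cells sum to 303, so (2,2) = 67.
The remaining cell in row 5 is (5,2) = 370 − 247 = 123.
Column 1 must total 370; the given cells sum to 261, so (3,1) = 109.
From column 2, 370 − (144 + 67 + (-10) + 123) gives (4,2) = 46.
Column 3 needs 370; the known cells sum to 268, so (4,3) = 102.
The remaining cell in column 4 is (4,4) = 370 − 352 = 18.
Using row 3: 109 + (-10) + 81 + 137 + ? → (3,5) = 370 − 317 = 53.
Row 4 needs 370; the known cells sum to 296, so (4,5) = 74.

88 144 25 116 -3 / 11 67 158 39 95 / 109 -10 81 137 53 / 130 46 102 18 74 / 32 123 4 60 151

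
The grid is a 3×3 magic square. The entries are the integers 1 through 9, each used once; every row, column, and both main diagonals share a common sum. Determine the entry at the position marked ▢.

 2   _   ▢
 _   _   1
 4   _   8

6

The entries are 1 through 9, which sum to 45, so each line sums to 45/3 = 15.
Using row 3: 4 + 8 + ? → (3,2) = 15 − 12 = 3.
Column 1 must total 15; the given cells sum to 6, so (2,1) = 9.
Column 3 needs 15; the known cells sum to 9, so (1,3) = 6.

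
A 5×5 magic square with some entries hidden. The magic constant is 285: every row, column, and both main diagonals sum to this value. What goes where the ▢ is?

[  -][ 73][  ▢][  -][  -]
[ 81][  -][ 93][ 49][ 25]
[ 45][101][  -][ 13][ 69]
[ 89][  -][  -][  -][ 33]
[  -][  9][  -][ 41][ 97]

From row 2, 285 − (81 + 93 + 49 + 25) gives (2,2) = 37.
Row 3: 45 + 101 + 13 + 69 + ? = 285, so (3,3) = 57.
Column 2 must total 285; the given cells sum to 220, so (4,2) = 65.
The remaining cell in column 5 is (1,5) = 285 − 224 = 61.
Anti-diagonal must total 285; the given cells sum to 232, so (5,1) = 53.
The remaining cell in row 5 is (5,3) = 285 − 200 = 85.
Column 1 must total 285; the given cells sum to 268, so (1,1) = 17.
Main diagonal must total 285; the given cells sum to 208, so (4,4) = 77.
Row 4 must total 285; the given cells sum to 264, so (4,3) = 21.
Column 3 must total 285; the given cells sum to 256, so (1,3) = 29.

29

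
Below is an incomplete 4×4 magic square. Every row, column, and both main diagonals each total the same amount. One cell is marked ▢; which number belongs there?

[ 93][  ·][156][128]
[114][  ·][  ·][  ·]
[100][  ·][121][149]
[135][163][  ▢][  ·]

Column 1 is complete and sums to 442; that is the magic constant.
Using row 1: 93 + 156 + 128 + ? → (1,2) = 442 − 377 = 65.
Row 3 needs 442; the known cells sum to 370, so (3,2) = 72.
Using column 2: 65 + 72 + 163 + ? → (2,2) = 442 − 300 = 142.
Main diagonal: 93 + 142 + 121 + ? = 442, so (4,4) = 86.
From anti-diagonal, 442 − (128 + 72 + 135) gives (2,3) = 107.
The remaining cell in row 2 is (2,4) = 442 − 363 = 79.
Using row 4: 135 + 163 + 86 + ? → (4,3) = 442 − 384 = 58.

58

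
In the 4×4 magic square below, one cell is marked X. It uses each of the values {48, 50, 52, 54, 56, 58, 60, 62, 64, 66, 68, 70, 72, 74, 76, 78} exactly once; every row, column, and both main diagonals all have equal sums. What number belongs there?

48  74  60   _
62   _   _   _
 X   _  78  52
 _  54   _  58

The 16 entries sum to 1008, so each line sums to 1008/4 = 252.
Row 1: 48 + 74 + 60 + ? = 252, so (1,4) = 70.
Column 4 must total 252; the given cells sum to 180, so (2,4) = 72.
Main diagonal: 48 + 78 + 58 + ? = 252, so (2,2) = 68.
The remaining cell in row 2 is (2,3) = 252 − 202 = 50.
The remaining cell in column 2 is (3,2) = 252 − 196 = 56.
From column 3, 252 − (60 + 50 + 78) gives (4,3) = 64.
Anti-diagonal: 70 + 50 + 56 + ? = 252, so (4,1) = 76.
The remaining cell in row 3 is (3,1) = 252 − 186 = 66.

66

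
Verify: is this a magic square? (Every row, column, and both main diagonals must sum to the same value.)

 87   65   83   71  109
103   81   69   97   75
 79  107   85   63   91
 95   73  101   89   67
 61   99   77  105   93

No — row 5 sums to 435 but row 1 sums to 415.

Row 1: 87 + 65 + 83 + 71 + 109 = 415.
Row 2: 103 + 81 + 69 + 97 + 75 = 425.
Row 3: 79 + 107 + 85 + 63 + 91 = 425.
Row 4: 95 + 73 + 101 + 89 + 67 = 425.
Row 5: 61 + 99 + 77 + 105 + 93 = 435.
Column 1: 87 + 103 + 79 + 95 + 61 = 425.
Column 2: 65 + 81 + 107 + 73 + 99 = 425.
Column 3: 83 + 69 + 85 + 101 + 77 = 415.
Column 4: 71 + 97 + 63 + 89 + 105 = 425.
Column 5: 109 + 75 + 91 + 67 + 93 = 435.
Main diagonal: 87 + 81 + 85 + 89 + 93 = 435.
Anti-diagonal: 109 + 97 + 85 + 73 + 61 = 425.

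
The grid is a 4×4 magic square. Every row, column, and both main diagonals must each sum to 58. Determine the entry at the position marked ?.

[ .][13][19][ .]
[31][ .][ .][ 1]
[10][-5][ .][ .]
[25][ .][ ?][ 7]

-2

Column 1 needs 58; the known cells sum to 66, so (1,1) = -8.
Row 1 needs 58; the known cells sum to 24, so (1,4) = 34.
Using column 4: 34 + 1 + 7 + ? → (3,4) = 58 − 42 = 16.
The remaining cell in anti-diagonal is (2,3) = 58 − 54 = 4.
Row 2: 31 + 4 + 1 + ? = 58, so (2,2) = 22.
Using row 3: 10 + (-5) + 16 + ? → (3,3) = 58 − 21 = 37.
Column 2: 13 + 22 + (-5) + ? = 58, so (4,2) = 28.
Column 3 needs 58; the known cells sum to 60, so (4,3) = -2.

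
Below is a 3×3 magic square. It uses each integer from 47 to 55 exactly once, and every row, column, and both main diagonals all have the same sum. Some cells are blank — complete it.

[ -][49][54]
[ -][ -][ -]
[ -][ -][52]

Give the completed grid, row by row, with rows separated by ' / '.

The entries are 47 through 55, which sum to 459, so each line sums to 459/3 = 153.
Row 1 needs 153; the known cells sum to 103, so (1,1) = 50.
Column 3 needs 153; the known cells sum to 106, so (2,3) = 47.
Main diagonal must total 153; the given cells sum to 102, so (2,2) = 51.
Using anti-diagonal: 54 + 51 + ? → (3,1) = 153 − 105 = 48.
From row 2, 153 − (51 + 47) gives (2,1) = 55.
Using row 3: 48 + 52 + ? → (3,2) = 153 − 100 = 53.

50 49 54 / 55 51 47 / 48 53 52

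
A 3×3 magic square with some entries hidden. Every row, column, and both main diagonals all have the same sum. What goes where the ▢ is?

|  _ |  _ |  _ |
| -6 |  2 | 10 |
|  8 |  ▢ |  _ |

-2

Row 2 is complete and sums to 6; that is the magic constant.
The remaining cell in column 1 is (1,1) = 6 − 2 = 4.
Main diagonal: 4 + 2 + ? = 6, so (3,3) = 0.
From anti-diagonal, 6 − (2 + 8) gives (1,3) = -4.
From row 1, 6 − (4 + (-4)) gives (1,2) = 6.
The remaining cell in row 3 is (3,2) = 6 − 8 = -2.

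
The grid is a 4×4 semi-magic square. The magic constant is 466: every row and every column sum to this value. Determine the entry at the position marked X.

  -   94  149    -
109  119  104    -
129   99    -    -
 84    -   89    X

139

The remaining cell in row 2 is (2,4) = 466 − 332 = 134.
The remaining cell in column 1 is (1,1) = 466 − 322 = 144.
Column 2 must total 466; the given cells sum to 312, so (4,2) = 154.
Column 3: 149 + 104 + 89 + ? = 466, so (3,3) = 124.
From row 1, 466 − (144 + 94 + 149) gives (1,4) = 79.
Row 3 needs 466; the known cells sum to 352, so (3,4) = 114.
Row 4 needs 466; the known cells sum to 327, so (4,4) = 139.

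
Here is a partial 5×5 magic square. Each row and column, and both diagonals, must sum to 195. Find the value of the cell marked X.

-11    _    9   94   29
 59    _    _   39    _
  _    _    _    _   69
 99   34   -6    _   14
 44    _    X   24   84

64

Row 1: -11 + 9 + 94 + 29 + ? = 195, so (1,2) = 74.
The remaining cell in row 4 is (4,4) = 195 − 141 = 54.
Column 1 needs 195; the known cells sum to 191, so (3,1) = 4.
From column 4, 195 − (94 + 39 + 54 + 24) gives (3,4) = -16.
Column 5 needs 195; the known cells sum to 196, so (2,5) = -1.
Using anti-diagonal: 29 + 39 + 34 + 44 + ? → (3,3) = 195 − 146 = 49.
Row 3 needs 195; the known cells sum to 106, so (3,2) = 89.
The remaining cell in main diagonal is (2,2) = 195 − 176 = 19.
Using row 2: 59 + 19 + 39 + (-1) + ? → (2,3) = 195 − 116 = 79.
The remaining cell in column 2 is (5,2) = 195 − 216 = -21.
Using column 3: 9 + 79 + 49 + (-6) + ? → (5,3) = 195 − 131 = 64.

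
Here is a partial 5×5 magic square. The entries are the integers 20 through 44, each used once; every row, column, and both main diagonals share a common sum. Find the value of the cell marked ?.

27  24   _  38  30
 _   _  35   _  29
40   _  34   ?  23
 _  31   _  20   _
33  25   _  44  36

26

The entries are 20 through 44, which sum to 800, so each line sums to 800/5 = 160.
Row 1 needs 160; the known cells sum to 119, so (1,3) = 41.
Row 5 needs 160; the known cells sum to 138, so (5,3) = 22.
Column 3: 41 + 35 + 34 + 22 + ? = 160, so (4,3) = 28.
Column 5 must total 160; the given cells sum to 118, so (4,5) = 42.
Using main diagonal: 27 + 34 + 20 + 36 + ? → (2,2) = 160 − 117 = 43.
Using anti-diagonal: 30 + 34 + 31 + 33 + ? → (2,4) = 160 − 128 = 32.
Row 2: 43 + 35 + 32 + 29 + ? = 160, so (2,1) = 21.
Row 4 must total 160; the given cells sum to 121, so (4,1) = 39.
Column 2: 24 + 43 + 31 + 25 + ? = 160, so (3,2) = 37.
Column 4 needs 160; the known cells sum to 134, so (3,4) = 26.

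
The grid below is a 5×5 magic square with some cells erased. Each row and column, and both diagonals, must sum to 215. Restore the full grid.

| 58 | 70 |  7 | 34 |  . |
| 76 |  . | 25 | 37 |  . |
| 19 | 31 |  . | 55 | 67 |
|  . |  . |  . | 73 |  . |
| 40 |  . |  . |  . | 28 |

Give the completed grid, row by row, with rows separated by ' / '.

Row 1 needs 215; the known cells sum to 169, so (1,5) = 46.
Row 3: 19 + 31 + 55 + 67 + ? = 215, so (3,3) = 43.
From column 1, 215 − (58 + 76 + 19 + 40) gives (4,1) = 22.
Column 4 must total 215; the given cells sum to 199, so (5,4) = 16.
Main diagonal must total 215; the given cells sum to 202, so (2,2) = 13.
From anti-diagonal, 215 − (46 + 37 + 43 + 40) gives (4,2) = 49.
Row 2 must total 215; the given cells sum to 151, so (2,5) = 64.
Using column 2: 70 + 13 + 31 + 49 + ? → (5,2) = 215 − 163 = 52.
Column 5 must total 215; the given cells sum to 205, so (4,5) = 10.
From row 4, 215 − (22 + 49 + 73 + 10) gives (4,3) = 61.
Row 5 needs 215; the known cells sum to 136, so (5,3) = 79.

58 70 7 34 46 / 76 13 25 37 64 / 19 31 43 55 67 / 22 49 61 73 10 / 40 52 79 16 28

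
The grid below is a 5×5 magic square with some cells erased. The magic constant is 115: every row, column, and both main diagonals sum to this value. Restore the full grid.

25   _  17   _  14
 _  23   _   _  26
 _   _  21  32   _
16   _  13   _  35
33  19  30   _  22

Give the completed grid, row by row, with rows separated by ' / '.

25 31 17 28 14 / 12 23 34 20 26 / 29 15 21 32 18 / 16 27 13 24 35 / 33 19 30 11 22

Row 5 needs 115; the known cells sum to 104, so (5,4) = 11.
From column 3, 115 − (17 + 21 + 13 + 30) gives (2,3) = 34.
The remaining cell in column 5 is (3,5) = 115 − 97 = 18.
The remaining cell in main diagonal is (4,4) = 115 − 91 = 24.
From row 4, 115 − (16 + 13 + 24 + 35) gives (4,2) = 27.
Anti-diagonal: 14 + 21 + 27 + 33 + ? = 115, so (2,4) = 20.
Row 2 needs 115; the known cells sum to 103, so (2,1) = 12.
Column 1: 25 + 12 + 16 + 33 + ? = 115, so (3,1) = 29.
Using column 4: 20 + 32 + 24 + 11 + ? → (1,4) = 115 − 87 = 28.
Row 1 needs 115; the known cells sum to 84, so (1,2) = 31.
From row 3, 115 − (29 + 21 + 32 + 18) gives (3,2) = 15.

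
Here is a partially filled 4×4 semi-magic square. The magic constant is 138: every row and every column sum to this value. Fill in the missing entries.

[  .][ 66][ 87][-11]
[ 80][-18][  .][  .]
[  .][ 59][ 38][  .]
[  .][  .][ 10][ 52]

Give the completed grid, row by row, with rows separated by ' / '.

-4 66 87 -11 / 80 -18 3 73 / 17 59 38 24 / 45 31 10 52

From row 1, 138 − (66 + 87 + (-11)) gives (1,1) = -4.
Column 2: 66 + (-18) + 59 + ? = 138, so (4,2) = 31.
Column 3 must total 138; the given cells sum to 135, so (2,3) = 3.
The remaining cell in row 2 is (2,4) = 138 − 65 = 73.
Row 4: 31 + 10 + 52 + ? = 138, so (4,1) = 45.
The remaining cell in column 1 is (3,1) = 138 − 121 = 17.
Column 4 must total 138; the given cells sum to 114, so (3,4) = 24.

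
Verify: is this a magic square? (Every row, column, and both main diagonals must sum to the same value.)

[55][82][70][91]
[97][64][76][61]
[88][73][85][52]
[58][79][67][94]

Row 1: 55 + 82 + 70 + 91 = 298.
Row 2: 97 + 64 + 76 + 61 = 298.
Row 3: 88 + 73 + 85 + 52 = 298.
Row 4: 58 + 79 + 67 + 94 = 298.
Column 1: 55 + 97 + 88 + 58 = 298.
Column 2: 82 + 64 + 73 + 79 = 298.
Column 3: 70 + 76 + 85 + 67 = 298.
Column 4: 91 + 61 + 52 + 94 = 298.
Main diagonal: 55 + 64 + 85 + 94 = 298.
Anti-diagonal: 91 + 76 + 73 + 58 = 298.
All lines sum to 298.

Yes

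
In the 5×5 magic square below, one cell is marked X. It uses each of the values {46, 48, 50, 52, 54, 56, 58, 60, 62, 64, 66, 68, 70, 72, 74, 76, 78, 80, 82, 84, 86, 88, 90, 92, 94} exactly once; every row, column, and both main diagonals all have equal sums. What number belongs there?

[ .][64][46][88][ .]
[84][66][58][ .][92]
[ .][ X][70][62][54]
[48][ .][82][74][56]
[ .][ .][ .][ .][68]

78

The 25 entries sum to 1750, so each line sums to 1750/5 = 350.
Using row 2: 84 + 66 + 58 + 92 + ? → (2,4) = 350 − 300 = 50.
The remaining cell in row 4 is (4,2) = 350 − 260 = 90.
Using column 3: 46 + 58 + 70 + 82 + ? → (5,3) = 350 − 256 = 94.
From column 4, 350 − (88 + 50 + 62 + 74) gives (5,4) = 76.
From column 5, 350 − (92 + 54 + 56 + 68) gives (1,5) = 80.
Main diagonal: 66 + 70 + 74 + 68 + ? = 350, so (1,1) = 72.
Anti-diagonal: 80 + 50 + 70 + 90 + ? = 350, so (5,1) = 60.
Using row 5: 60 + 94 + 76 + 68 + ? → (5,2) = 350 − 298 = 52.
The remaining cell in column 1 is (3,1) = 350 − 264 = 86.
Column 2 needs 350; the known cells sum to 272, so (3,2) = 78.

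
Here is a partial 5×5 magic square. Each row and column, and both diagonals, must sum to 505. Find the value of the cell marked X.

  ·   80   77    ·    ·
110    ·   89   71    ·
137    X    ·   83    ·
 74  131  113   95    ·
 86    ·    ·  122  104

119

Using row 4: 74 + 131 + 113 + 95 + ? → (4,5) = 505 − 413 = 92.
Column 1: 110 + 137 + 74 + 86 + ? = 505, so (1,1) = 98.
Column 4 needs 505; the known cells sum to 371, so (1,4) = 134.
The remaining cell in row 1 is (1,5) = 505 − 389 = 116.
Anti-diagonal: 116 + 71 + 131 + 86 + ? = 505, so (3,3) = 101.
Column 3 must total 505; the given cells sum to 380, so (5,3) = 125.
Main diagonal: 98 + 101 + 95 + 104 + ? = 505, so (2,2) = 107.
Row 2 must total 505; the given cells sum to 377, so (2,5) = 128.
Row 5 needs 505; the known cells sum to 437, so (5,2) = 68.
From column 2, 505 − (80 + 107 + 131 + 68) gives (3,2) = 119.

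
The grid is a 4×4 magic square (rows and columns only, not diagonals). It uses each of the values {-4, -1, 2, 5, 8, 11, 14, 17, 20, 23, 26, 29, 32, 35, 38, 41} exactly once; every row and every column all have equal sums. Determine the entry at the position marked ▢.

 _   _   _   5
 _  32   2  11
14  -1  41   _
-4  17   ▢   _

The 16 entries sum to 296, so each line sums to 296/4 = 74.
Row 2: 32 + 2 + 11 + ? = 74, so (2,1) = 29.
From row 3, 74 − (14 + (-1) + 41) gives (3,4) = 20.
Column 1: 29 + 14 + (-4) + ? = 74, so (1,1) = 35.
From column 2, 74 − (32 + (-1) + 17) gives (1,2) = 26.
Using column 4: 5 + 11 + 20 + ? → (4,4) = 74 − 36 = 38.
Using row 1: 35 + 26 + 5 + ? → (1,3) = 74 − 66 = 8.
Row 4: -4 + 17 + 38 + ? = 74, so (4,3) = 23.

23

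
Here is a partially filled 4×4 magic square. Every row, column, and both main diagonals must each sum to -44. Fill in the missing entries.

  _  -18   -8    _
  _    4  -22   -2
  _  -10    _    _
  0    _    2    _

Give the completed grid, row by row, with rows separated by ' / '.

-6 -18 -8 -12 / -24 4 -22 -2 / -14 -10 -16 -4 / 0 -20 2 -26

From row 2, -44 − (4 + (-22) + (-2)) gives (2,1) = -24.
Column 2 must total -44; the given cells sum to -24, so (4,2) = -20.
Column 3 needs -44; the known cells sum to -28, so (3,3) = -16.
Anti-diagonal needs -44; the known cells sum to -32, so (1,4) = -12.
The remaining cell in row 1 is (1,1) = -44 − (-38) = -6.
From row 4, -44 − (0 + (-20) + 2) gives (4,4) = -26.
The remaining cell in column 1 is (3,1) = -44 − (-30) = -14.
Column 4 needs -44; the known cells sum to -40, so (3,4) = -4.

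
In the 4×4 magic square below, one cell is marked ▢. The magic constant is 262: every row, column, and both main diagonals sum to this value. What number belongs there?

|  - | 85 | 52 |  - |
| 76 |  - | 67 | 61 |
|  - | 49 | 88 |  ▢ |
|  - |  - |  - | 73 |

46

Row 2 must total 262; the given cells sum to 204, so (2,2) = 58.
Using column 2: 85 + 58 + 49 + ? → (4,2) = 262 − 192 = 70.
From column 3, 262 − (52 + 67 + 88) gives (4,3) = 55.
From main diagonal, 262 − (58 + 88 + 73) gives (1,1) = 43.
Using row 1: 43 + 85 + 52 + ? → (1,4) = 262 − 180 = 82.
Row 4 needs 262; the known cells sum to 198, so (4,1) = 64.
The remaining cell in column 1 is (3,1) = 262 − 183 = 79.
Using column 4: 82 + 61 + 73 + ? → (3,4) = 262 − 216 = 46.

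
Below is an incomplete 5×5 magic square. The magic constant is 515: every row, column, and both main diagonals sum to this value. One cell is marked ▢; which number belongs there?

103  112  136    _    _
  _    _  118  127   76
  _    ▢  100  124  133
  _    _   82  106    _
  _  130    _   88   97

91

Column 3 must total 515; the given cells sum to 436, so (5,3) = 79.
From column 4, 515 − (127 + 124 + 106 + 88) gives (1,4) = 70.
Main diagonal must total 515; the given cells sum to 406, so (2,2) = 109.
Using row 1: 103 + 112 + 136 + 70 + ? → (1,5) = 515 − 421 = 94.
Row 2 must total 515; the given cells sum to 430, so (2,1) = 85.
Row 5 must total 515; the given cells sum to 394, so (5,1) = 121.
The remaining cell in column 5 is (4,5) = 515 − 400 = 115.
Using anti-diagonal: 94 + 127 + 100 + 121 + ? → (4,2) = 515 − 442 = 73.
Using row 4: 73 + 82 + 106 + 115 + ? → (4,1) = 515 − 376 = 139.
From column 1, 515 − (103 + 85 + 139 + 121) gives (3,1) = 67.
From column 2, 515 − (112 + 109 + 73 + 130) gives (3,2) = 91.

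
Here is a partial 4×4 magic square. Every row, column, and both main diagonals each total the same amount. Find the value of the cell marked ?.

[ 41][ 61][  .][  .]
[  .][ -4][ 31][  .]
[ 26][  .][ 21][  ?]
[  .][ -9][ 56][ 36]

Main diagonal is complete and sums to 94; that is the magic constant.
Using row 4: -9 + 56 + 36 + ? → (4,1) = 94 − 83 = 11.
The remaining cell in column 1 is (2,1) = 94 − 78 = 16.
The remaining cell in column 2 is (3,2) = 94 − 48 = 46.
Column 3: 31 + 21 + 56 + ? = 94, so (1,3) = -14.
Using anti-diagonal: 31 + 46 + 11 + ? → (1,4) = 94 − 88 = 6.
Row 2 needs 94; the known cells sum to 43, so (2,4) = 51.
Using row 3: 26 + 46 + 21 + ? → (3,4) = 94 − 93 = 1.

1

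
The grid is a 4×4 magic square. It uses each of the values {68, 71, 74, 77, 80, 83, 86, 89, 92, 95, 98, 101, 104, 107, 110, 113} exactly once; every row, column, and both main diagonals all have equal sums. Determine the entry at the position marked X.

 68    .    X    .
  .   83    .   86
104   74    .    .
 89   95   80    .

77

The 16 entries sum to 1448, so each line sums to 1448/4 = 362.
From row 4, 362 − (89 + 95 + 80) gives (4,4) = 98.
Column 1 must total 362; the given cells sum to 261, so (2,1) = 101.
Using column 2: 83 + 74 + 95 + ? → (1,2) = 362 − 252 = 110.
Main diagonal must total 362; the given cells sum to 249, so (3,3) = 113.
Row 2: 101 + 83 + 86 + ? = 362, so (2,3) = 92.
Row 3: 104 + 74 + 113 + ? = 362, so (3,4) = 71.
Column 3: 92 + 113 + 80 + ? = 362, so (1,3) = 77.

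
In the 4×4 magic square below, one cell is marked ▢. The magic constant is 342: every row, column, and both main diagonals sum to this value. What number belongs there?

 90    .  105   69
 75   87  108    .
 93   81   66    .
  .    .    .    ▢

99

Row 1 must total 342; the given cells sum to 264, so (1,2) = 78.
Row 2 must total 342; the given cells sum to 270, so (2,4) = 72.
The remaining cell in row 3 is (3,4) = 342 − 240 = 102.
Using column 1: 90 + 75 + 93 + ? → (4,1) = 342 − 258 = 84.
The remaining cell in column 2 is (4,2) = 342 − 246 = 96.
Column 3: 105 + 108 + 66 + ? = 342, so (4,3) = 63.
The remaining cell in column 4 is (4,4) = 342 − 243 = 99.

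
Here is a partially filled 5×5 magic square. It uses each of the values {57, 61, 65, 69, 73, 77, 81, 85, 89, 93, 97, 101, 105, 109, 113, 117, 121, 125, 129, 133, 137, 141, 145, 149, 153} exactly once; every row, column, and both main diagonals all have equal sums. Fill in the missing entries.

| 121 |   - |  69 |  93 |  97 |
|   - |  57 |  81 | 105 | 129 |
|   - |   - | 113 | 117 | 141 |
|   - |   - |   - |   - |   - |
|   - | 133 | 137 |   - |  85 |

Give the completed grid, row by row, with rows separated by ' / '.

The 25 entries sum to 2625, so each line sums to 2625/5 = 525.
Row 1 must total 525; the given cells sum to 380, so (1,2) = 145.
Using row 2: 57 + 81 + 105 + 129 + ? → (2,1) = 525 − 372 = 153.
Column 3: 69 + 81 + 113 + 137 + ? = 525, so (4,3) = 125.
Column 5 needs 525; the known cells sum to 452, so (4,5) = 73.
The remaining cell in main diagonal is (4,4) = 525 − 376 = 149.
From column 4, 525 − (93 + 105 + 117 + 149) gives (5,4) = 61.
Using row 5: 133 + 137 + 61 + 85 + ? → (5,1) = 525 − 416 = 109.
Anti-diagonal needs 525; the known cells sum to 424, so (4,2) = 101.
Using row 4: 101 + 125 + 149 + 73 + ? → (4,1) = 525 − 448 = 77.
The remaining cell in column 1 is (3,1) = 525 − 460 = 65.
Column 2: 145 + 57 + 101 + 133 + ? = 525, so (3,2) = 89.

121 145 69 93 97 / 153 57 81 105 129 / 65 89 113 117 141 / 77 101 125 149 73 / 109 133 137 61 85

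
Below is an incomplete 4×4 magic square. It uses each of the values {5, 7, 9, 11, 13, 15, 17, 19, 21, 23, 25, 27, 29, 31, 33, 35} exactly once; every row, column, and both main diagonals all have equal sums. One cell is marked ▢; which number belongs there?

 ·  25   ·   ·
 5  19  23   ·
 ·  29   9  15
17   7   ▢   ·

35

The 16 entries sum to 320, so each line sums to 320/4 = 80.
Using row 2: 5 + 19 + 23 + ? → (2,4) = 80 − 47 = 33.
Using row 3: 29 + 9 + 15 + ? → (3,1) = 80 − 53 = 27.
Using column 1: 5 + 27 + 17 + ? → (1,1) = 80 − 49 = 31.
Main diagonal: 31 + 19 + 9 + ? = 80, so (4,4) = 21.
Anti-diagonal must total 80; the given cells sum to 69, so (1,4) = 11.
Row 1 must total 80; the given cells sum to 67, so (1,3) = 13.
Row 4 must total 80; the given cells sum to 45, so (4,3) = 35.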